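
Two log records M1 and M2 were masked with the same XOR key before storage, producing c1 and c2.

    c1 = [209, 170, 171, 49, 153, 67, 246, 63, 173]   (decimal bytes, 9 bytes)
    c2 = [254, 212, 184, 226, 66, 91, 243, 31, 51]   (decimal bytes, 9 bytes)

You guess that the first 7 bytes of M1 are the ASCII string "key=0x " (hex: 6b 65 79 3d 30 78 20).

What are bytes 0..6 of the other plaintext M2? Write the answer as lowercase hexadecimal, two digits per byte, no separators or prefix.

441b6aeeeb6025

First, c1 ⊕ c2 = (M1 ⊕ K) ⊕ (M2 ⊕ K) = M1 ⊕ M2, so the key drops out. Then M2 = (M1 ⊕ M2) ⊕ M1 over the first 7 bytes.
byte 0: (d1 ⊕ fe) ⊕ 6b = 2f ⊕ 6b = 44
byte 1: (aa ⊕ d4) ⊕ 65 = 7e ⊕ 65 = 1b
byte 2: (ab ⊕ b8) ⊕ 79 = 13 ⊕ 79 = 6a
byte 3: (31 ⊕ e2) ⊕ 3d = d3 ⊕ 3d = ee
byte 4: (99 ⊕ 42) ⊕ 30 = db ⊕ 30 = eb
byte 5: (43 ⊕ 5b) ⊕ 78 = 18 ⊕ 78 = 60
byte 6: (f6 ⊕ f3) ⊕ 20 = 05 ⊕ 20 = 25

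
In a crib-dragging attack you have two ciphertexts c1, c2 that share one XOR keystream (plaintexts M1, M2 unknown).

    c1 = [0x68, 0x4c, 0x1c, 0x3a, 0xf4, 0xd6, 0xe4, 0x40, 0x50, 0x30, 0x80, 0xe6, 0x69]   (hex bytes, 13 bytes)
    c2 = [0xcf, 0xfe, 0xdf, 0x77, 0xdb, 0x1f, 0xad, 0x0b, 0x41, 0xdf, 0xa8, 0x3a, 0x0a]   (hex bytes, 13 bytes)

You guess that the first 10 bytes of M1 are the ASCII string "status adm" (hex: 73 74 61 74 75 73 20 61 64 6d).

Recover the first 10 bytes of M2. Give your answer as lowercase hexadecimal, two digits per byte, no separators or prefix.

d4c6a2395aba692a7582

First, c1 ⊕ c2 = (M1 ⊕ K) ⊕ (M2 ⊕ K) = M1 ⊕ M2, so the key drops out. Then M2 = (M1 ⊕ M2) ⊕ M1 over the first 10 bytes.
byte 0: (68 XOR cf) XOR 73 = a7 XOR 73 = d4
byte 1: (4c XOR fe) XOR 74 = b2 XOR 74 = c6
byte 2: (1c XOR df) XOR 61 = c3 XOR 61 = a2
byte 3: (3a XOR 77) XOR 74 = 4d XOR 74 = 39
byte 4: (f4 XOR db) XOR 75 = 2f XOR 75 = 5a
byte 5: (d6 XOR 1f) XOR 73 = c9 XOR 73 = ba
byte 6: (e4 XOR ad) XOR 20 = 49 XOR 20 = 69
byte 7: (40 XOR 0b) XOR 61 = 4b XOR 61 = 2a
byte 8: (50 XOR 41) XOR 64 = 11 XOR 64 = 75
byte 9: (30 XOR df) XOR 6d = ef XOR 6d = 82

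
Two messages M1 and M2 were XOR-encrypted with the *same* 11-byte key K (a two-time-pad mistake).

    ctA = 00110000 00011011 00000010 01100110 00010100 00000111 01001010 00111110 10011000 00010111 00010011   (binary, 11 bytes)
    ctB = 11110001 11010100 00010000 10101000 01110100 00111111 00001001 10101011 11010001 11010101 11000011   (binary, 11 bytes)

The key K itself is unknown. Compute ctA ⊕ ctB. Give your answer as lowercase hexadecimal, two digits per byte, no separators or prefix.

ctA ⊕ ctB = (M1 ⊕ K) ⊕ (M2 ⊕ K) = M1 ⊕ M2 — the shared key cancels under XOR.
byte 0: 30 xor f1 = c1
byte 1: 1b xor d4 = cf
byte 2: 02 xor 10 = 12
byte 3: 66 xor a8 = ce
byte 4: 14 xor 74 = 60
byte 5: 07 xor 3f = 38
byte 6: 4a xor 09 = 43
byte 7: 3e xor ab = 95
byte 8: 98 xor d1 = 49
byte 9: 17 xor d5 = c2
byte 10: 13 xor c3 = d0

c1cf12ce6038439549c2d0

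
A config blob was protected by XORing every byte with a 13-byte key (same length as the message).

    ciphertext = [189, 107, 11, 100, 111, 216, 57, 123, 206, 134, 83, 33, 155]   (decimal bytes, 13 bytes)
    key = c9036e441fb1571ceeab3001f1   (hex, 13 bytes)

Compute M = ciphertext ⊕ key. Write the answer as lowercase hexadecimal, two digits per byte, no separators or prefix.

7468652070696e67202d63206a

byte 0: bd xor c9 = 74
byte 1: 6b xor 03 = 68
byte 2: 0b xor 6e = 65
byte 3: 64 xor 44 = 20
byte 4: 6f xor 1f = 70
byte 5: d8 xor b1 = 69
byte 6: 39 xor 57 = 6e
byte 7: 7b xor 1c = 67
byte 8: ce xor ee = 20
byte 9: 86 xor ab = 2d
byte 10: 53 xor 30 = 63
byte 11: 21 xor 01 = 20
byte 12: 9b xor f1 = 6a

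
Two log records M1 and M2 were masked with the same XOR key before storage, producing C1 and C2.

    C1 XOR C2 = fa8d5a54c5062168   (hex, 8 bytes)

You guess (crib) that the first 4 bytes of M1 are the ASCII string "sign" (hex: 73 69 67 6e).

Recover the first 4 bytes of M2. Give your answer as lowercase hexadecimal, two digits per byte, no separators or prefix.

89e43d3a

Since C1 ⊕ C2 = M1 ⊕ M2, XORing with the guessed M1 bytes yields the corresponding M2 bytes: M2 = (C1 ⊕ C2) ⊕ M1.
byte 0: 250 ⊕ 115 = 137
byte 1: 141 ⊕ 105 = 228
byte 2:  90 ⊕ 103 =  61
byte 3:  84 ⊕ 110 =  58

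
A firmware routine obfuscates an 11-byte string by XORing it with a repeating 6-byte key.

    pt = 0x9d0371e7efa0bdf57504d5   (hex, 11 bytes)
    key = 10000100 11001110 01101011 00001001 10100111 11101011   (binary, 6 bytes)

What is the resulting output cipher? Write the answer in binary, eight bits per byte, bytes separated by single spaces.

00011001 11001101 00011010 11101110 01001000 01001011 00111001 00111011 00011110 00001101 01110010

The 6-byte key repeats, so the effective keystream is 84 ce 6b 09 a7 eb 84 ce 6b 09 a7.
byte 0: 10011101 xor 10000100 = 00011001
byte 1: 00000011 xor 11001110 = 11001101
byte 2: 01110001 xor 01101011 = 00011010
byte 3: 11100111 xor 00001001 = 11101110
byte 4: 11101111 xor 10100111 = 01001000
byte 5: 10100000 xor 11101011 = 01001011
byte 6: 10111101 xor 10000100 = 00111001
byte 7: 11110101 xor 11001110 = 00111011
byte 8: 01110101 xor 01101011 = 00011110
byte 9: 00000100 xor 00001001 = 00001101
byte 10: 11010101 xor 10100111 = 01110010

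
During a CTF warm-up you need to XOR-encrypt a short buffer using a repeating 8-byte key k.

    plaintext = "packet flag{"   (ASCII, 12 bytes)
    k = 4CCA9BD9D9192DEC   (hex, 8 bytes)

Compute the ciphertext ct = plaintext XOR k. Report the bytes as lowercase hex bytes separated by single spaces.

3c ab f8 b2 bc 6d 0d 8a 20 ab fc a2

The 8-byte key repeats, so the effective keystream is 4c ca 9b d9 d9 19 2d ec 4c ca 9b d9.
byte 0: 01110000 ⊕ 01001100 = 00111100
byte 1: 01100001 ⊕ 11001010 = 10101011
byte 2: 01100011 ⊕ 10011011 = 11111000
byte 3: 01101011 ⊕ 11011001 = 10110010
byte 4: 01100101 ⊕ 11011001 = 10111100
byte 5: 01110100 ⊕ 00011001 = 01101101
byte 6: 00100000 ⊕ 00101101 = 00001101
byte 7: 01100110 ⊕ 11101100 = 10001010
byte 8: 01101100 ⊕ 01001100 = 00100000
byte 9: 01100001 ⊕ 11001010 = 10101011
byte 10: 01100111 ⊕ 10011011 = 11111100
byte 11: 01111011 ⊕ 11011001 = 10100010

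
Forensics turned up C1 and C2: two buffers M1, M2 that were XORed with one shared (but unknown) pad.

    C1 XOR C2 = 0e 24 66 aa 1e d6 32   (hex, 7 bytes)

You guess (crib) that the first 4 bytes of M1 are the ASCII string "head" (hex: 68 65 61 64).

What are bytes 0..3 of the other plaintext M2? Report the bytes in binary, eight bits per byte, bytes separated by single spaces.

Since C1 ⊕ C2 = M1 ⊕ M2, XORing with the guessed M1 bytes yields the corresponding M2 bytes: M2 = (C1 ⊕ C2) ⊕ M1.
 14 XOR 104 = 102
 36 XOR 101 =  65
102 XOR  97 =   7
170 XOR 100 = 206

01100110 01000001 00000111 11001110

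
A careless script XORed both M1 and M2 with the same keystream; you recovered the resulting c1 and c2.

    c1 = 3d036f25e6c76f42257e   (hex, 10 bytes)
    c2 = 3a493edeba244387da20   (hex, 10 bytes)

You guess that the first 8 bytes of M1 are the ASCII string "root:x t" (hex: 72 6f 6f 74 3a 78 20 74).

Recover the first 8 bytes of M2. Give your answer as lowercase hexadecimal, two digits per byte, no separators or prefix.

First, c1 ⊕ c2 = (M1 ⊕ K) ⊕ (M2 ⊕ K) = M1 ⊕ M2, so the key drops out. Then M2 = (M1 ⊕ M2) ⊕ M1 over the first 8 bytes.
byte 0: (3d ⊕ 3a) ⊕ 72 = 07 ⊕ 72 = 75
byte 1: (03 ⊕ 49) ⊕ 6f = 4a ⊕ 6f = 25
byte 2: (6f ⊕ 3e) ⊕ 6f = 51 ⊕ 6f = 3e
byte 3: (25 ⊕ de) ⊕ 74 = fb ⊕ 74 = 8f
byte 4: (e6 ⊕ ba) ⊕ 3a = 5c ⊕ 3a = 66
byte 5: (c7 ⊕ 24) ⊕ 78 = e3 ⊕ 78 = 9b
byte 6: (6f ⊕ 43) ⊕ 20 = 2c ⊕ 20 = 0c
byte 7: (42 ⊕ 87) ⊕ 74 = c5 ⊕ 74 = b1

75253e8f669b0cb1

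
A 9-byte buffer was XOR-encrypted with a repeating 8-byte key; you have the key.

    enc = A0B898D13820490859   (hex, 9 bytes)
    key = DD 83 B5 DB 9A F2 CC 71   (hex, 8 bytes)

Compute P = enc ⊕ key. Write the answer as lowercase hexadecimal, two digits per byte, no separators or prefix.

The 8-byte key repeats, so the effective keystream is dd 83 b5 db 9a f2 cc 71 dd.
byte 0: a0 ^ dd = 7d
byte 1: b8 ^ 83 = 3b
byte 2: 98 ^ b5 = 2d
byte 3: d1 ^ db = 0a
byte 4: 38 ^ 9a = a2
byte 5: 20 ^ f2 = d2
byte 6: 49 ^ cc = 85
byte 7: 08 ^ 71 = 79
byte 8: 59 ^ dd = 84

7d3b2d0aa2d2857984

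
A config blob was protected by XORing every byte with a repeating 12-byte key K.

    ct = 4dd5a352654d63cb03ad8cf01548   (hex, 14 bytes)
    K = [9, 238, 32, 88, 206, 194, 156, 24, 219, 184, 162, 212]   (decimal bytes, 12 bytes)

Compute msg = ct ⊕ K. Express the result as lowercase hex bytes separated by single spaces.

44 3b 83 0a ab 8f ff d3 d8 15 2e 24 1c a6

The 12-byte key repeats, so the effective keystream is 09 ee 20 58 ce c2 9c 18 db b8 a2 d4 09 ee.
byte 0: 01001101 XOR 00001001 = 01000100
byte 1: 11010101 XOR 11101110 = 00111011
byte 2: 10100011 XOR 00100000 = 10000011
byte 3: 01010010 XOR 01011000 = 00001010
byte 4: 01100101 XOR 11001110 = 10101011
byte 5: 01001101 XOR 11000010 = 10001111
byte 6: 01100011 XOR 10011100 = 11111111
byte 7: 11001011 XOR 00011000 = 11010011
byte 8: 00000011 XOR 11011011 = 11011000
byte 9: 10101101 XOR 10111000 = 00010101
byte 10: 10001100 XOR 10100010 = 00101110
byte 11: 11110000 XOR 11010100 = 00100100
byte 12: 00010101 XOR 00001001 = 00011100
byte 13: 01001000 XOR 11101110 = 10100110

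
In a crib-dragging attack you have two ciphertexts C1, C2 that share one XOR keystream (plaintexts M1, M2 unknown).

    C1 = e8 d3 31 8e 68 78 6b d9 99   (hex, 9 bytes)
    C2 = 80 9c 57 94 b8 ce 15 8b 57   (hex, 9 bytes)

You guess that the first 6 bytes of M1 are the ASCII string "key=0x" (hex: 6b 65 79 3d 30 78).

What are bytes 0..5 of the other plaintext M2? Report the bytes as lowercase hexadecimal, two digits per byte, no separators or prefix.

First, C1 ⊕ C2 = (M1 ⊕ K) ⊕ (M2 ⊕ K) = M1 ⊕ M2, so the key drops out. Then M2 = (M1 ⊕ M2) ⊕ M1 over the first 6 bytes.
byte 0: (e8 ^ 80) ^ 6b = 68 ^ 6b = 03
byte 1: (d3 ^ 9c) ^ 65 = 4f ^ 65 = 2a
byte 2: (31 ^ 57) ^ 79 = 66 ^ 79 = 1f
byte 3: (8e ^ 94) ^ 3d = 1a ^ 3d = 27
byte 4: (68 ^ b8) ^ 30 = d0 ^ 30 = e0
byte 5: (78 ^ ce) ^ 78 = b6 ^ 78 = ce

032a1f27e0ce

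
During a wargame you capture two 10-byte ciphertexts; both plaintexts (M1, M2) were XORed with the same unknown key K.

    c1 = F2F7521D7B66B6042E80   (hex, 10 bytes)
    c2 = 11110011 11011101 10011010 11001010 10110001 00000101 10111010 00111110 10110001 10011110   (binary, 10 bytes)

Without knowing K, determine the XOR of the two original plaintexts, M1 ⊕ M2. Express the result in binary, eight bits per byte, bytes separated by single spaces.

c1 ⊕ c2 = (M1 ⊕ K) ⊕ (M2 ⊕ K) = M1 ⊕ M2 — the shared key cancels under XOR.
byte 0: f2 xor f3 = 01
byte 1: f7 xor dd = 2a
byte 2: 52 xor 9a = c8
byte 3: 1d xor ca = d7
byte 4: 7b xor b1 = ca
byte 5: 66 xor 05 = 63
byte 6: b6 xor ba = 0c
byte 7: 04 xor 3e = 3a
byte 8: 2e xor b1 = 9f
byte 9: 80 xor 9e = 1e

00000001 00101010 11001000 11010111 11001010 01100011 00001100 00111010 10011111 00011110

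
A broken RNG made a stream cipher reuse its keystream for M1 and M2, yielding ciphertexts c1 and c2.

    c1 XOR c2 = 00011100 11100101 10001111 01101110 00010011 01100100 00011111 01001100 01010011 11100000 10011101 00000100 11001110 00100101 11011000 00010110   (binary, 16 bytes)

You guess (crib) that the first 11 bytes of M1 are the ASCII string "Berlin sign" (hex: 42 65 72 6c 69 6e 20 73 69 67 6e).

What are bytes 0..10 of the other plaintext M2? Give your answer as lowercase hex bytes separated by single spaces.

Since c1 ⊕ c2 = M1 ⊕ M2, XORing with the guessed M1 bytes yields the corresponding M2 bytes: M2 = (c1 ⊕ c2) ⊕ M1.
1c xor 42 = 5e
e5 xor 65 = 80
8f xor 72 = fd
6e xor 6c = 02
13 xor 69 = 7a
64 xor 6e = 0a
1f xor 20 = 3f
4c xor 73 = 3f
53 xor 69 = 3a
e0 xor 67 = 87
9d xor 6e = f3

5e 80 fd 02 7a 0a 3f 3f 3a 87 f3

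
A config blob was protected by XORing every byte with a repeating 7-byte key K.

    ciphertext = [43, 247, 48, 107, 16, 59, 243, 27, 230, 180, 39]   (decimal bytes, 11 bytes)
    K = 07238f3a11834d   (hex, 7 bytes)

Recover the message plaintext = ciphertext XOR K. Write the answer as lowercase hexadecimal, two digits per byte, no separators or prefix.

2cd4bf5101b8be1cc53b1d

The 7-byte key repeats, so the effective keystream is 07 23 8f 3a 11 83 4d 07 23 8f 3a.
byte 0: 2b ⊕ 07 = 2c
byte 1: f7 ⊕ 23 = d4
byte 2: 30 ⊕ 8f = bf
byte 3: 6b ⊕ 3a = 51
byte 4: 10 ⊕ 11 = 01
byte 5: 3b ⊕ 83 = b8
byte 6: f3 ⊕ 4d = be
byte 7: 1b ⊕ 07 = 1c
byte 8: e6 ⊕ 23 = c5
byte 9: b4 ⊕ 8f = 3b
byte 10: 27 ⊕ 3a = 1d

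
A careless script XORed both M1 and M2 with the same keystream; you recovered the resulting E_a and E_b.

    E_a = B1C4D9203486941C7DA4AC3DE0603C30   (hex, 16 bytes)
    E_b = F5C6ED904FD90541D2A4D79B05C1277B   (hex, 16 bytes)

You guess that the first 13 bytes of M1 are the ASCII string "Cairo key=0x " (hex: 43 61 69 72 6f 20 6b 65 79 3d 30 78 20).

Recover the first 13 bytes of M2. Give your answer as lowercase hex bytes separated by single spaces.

07 63 5d c2 14 7f fa 38 d6 3d 4b de c5

First, E_a ⊕ E_b = (M1 ⊕ K) ⊕ (M2 ⊕ K) = M1 ⊕ M2, so the key drops out. Then M2 = (M1 ⊕ M2) ⊕ M1 over the first 13 bytes.
byte 0: (b1 XOR f5) XOR 43 = 44 XOR 43 = 07
byte 1: (c4 XOR c6) XOR 61 = 02 XOR 61 = 63
byte 2: (d9 XOR ed) XOR 69 = 34 XOR 69 = 5d
byte 3: (20 XOR 90) XOR 72 = b0 XOR 72 = c2
byte 4: (34 XOR 4f) XOR 6f = 7b XOR 6f = 14
byte 5: (86 XOR d9) XOR 20 = 5f XOR 20 = 7f
byte 6: (94 XOR 05) XOR 6b = 91 XOR 6b = fa
byte 7: (1c XOR 41) XOR 65 = 5d XOR 65 = 38
byte 8: (7d XOR d2) XOR 79 = af XOR 79 = d6
byte 9: (a4 XOR a4) XOR 3d = 00 XOR 3d = 3d
byte 10: (ac XOR d7) XOR 30 = 7b XOR 30 = 4b
byte 11: (3d XOR 9b) XOR 78 = a6 XOR 78 = de
byte 12: (e0 XOR 05) XOR 20 = e5 XOR 20 = c5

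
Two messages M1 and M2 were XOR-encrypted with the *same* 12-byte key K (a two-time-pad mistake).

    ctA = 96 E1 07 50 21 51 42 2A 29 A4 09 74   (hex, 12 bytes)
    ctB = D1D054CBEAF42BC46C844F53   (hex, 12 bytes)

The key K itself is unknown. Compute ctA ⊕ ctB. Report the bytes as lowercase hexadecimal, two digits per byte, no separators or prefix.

ctA ⊕ ctB = (M1 ⊕ K) ⊕ (M2 ⊕ K) = M1 ⊕ M2 — the shared key cancels under XOR.
96 XOR d1 = 47
e1 XOR d0 = 31
07 XOR 54 = 53
50 XOR cb = 9b
21 XOR ea = cb
51 XOR f4 = a5
42 XOR 2b = 69
2a XOR c4 = ee
29 XOR 6c = 45
a4 XOR 84 = 20
09 XOR 4f = 46
74 XOR 53 = 27

4731539bcba569ee45204627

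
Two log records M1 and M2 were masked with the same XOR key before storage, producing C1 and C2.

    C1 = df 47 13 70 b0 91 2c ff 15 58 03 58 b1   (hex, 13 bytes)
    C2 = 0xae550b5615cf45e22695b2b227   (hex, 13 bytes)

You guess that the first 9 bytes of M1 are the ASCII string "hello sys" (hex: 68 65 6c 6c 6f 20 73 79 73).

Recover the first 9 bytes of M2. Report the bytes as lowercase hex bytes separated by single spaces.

First, C1 ⊕ C2 = (M1 ⊕ K) ⊕ (M2 ⊕ K) = M1 ⊕ M2, so the key drops out. Then M2 = (M1 ⊕ M2) ⊕ M1 over the first 9 bytes.
byte 0: (df ⊕ ae) ⊕ 68 = 71 ⊕ 68 = 19
byte 1: (47 ⊕ 55) ⊕ 65 = 12 ⊕ 65 = 77
byte 2: (13 ⊕ 0b) ⊕ 6c = 18 ⊕ 6c = 74
byte 3: (70 ⊕ 56) ⊕ 6c = 26 ⊕ 6c = 4a
byte 4: (b0 ⊕ 15) ⊕ 6f = a5 ⊕ 6f = ca
byte 5: (91 ⊕ cf) ⊕ 20 = 5e ⊕ 20 = 7e
byte 6: (2c ⊕ 45) ⊕ 73 = 69 ⊕ 73 = 1a
byte 7: (ff ⊕ e2) ⊕ 79 = 1d ⊕ 79 = 64
byte 8: (15 ⊕ 26) ⊕ 73 = 33 ⊕ 73 = 40

19 77 74 4a ca 7e 1a 64 40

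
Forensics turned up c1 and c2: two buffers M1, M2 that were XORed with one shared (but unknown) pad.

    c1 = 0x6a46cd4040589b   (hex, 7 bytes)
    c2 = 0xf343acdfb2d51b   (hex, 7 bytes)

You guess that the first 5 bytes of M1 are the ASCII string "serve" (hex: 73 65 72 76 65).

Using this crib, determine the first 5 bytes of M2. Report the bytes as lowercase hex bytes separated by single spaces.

ea 60 13 e9 97

First, c1 ⊕ c2 = (M1 ⊕ K) ⊕ (M2 ⊕ K) = M1 ⊕ M2, so the key drops out. Then M2 = (M1 ⊕ M2) ⊕ M1 over the first 5 bytes.
byte 0: (6a ⊕ f3) ⊕ 73 = 99 ⊕ 73 = ea
byte 1: (46 ⊕ 43) ⊕ 65 = 05 ⊕ 65 = 60
byte 2: (cd ⊕ ac) ⊕ 72 = 61 ⊕ 72 = 13
byte 3: (40 ⊕ df) ⊕ 76 = 9f ⊕ 76 = e9
byte 4: (40 ⊕ b2) ⊕ 65 = f2 ⊕ 65 = 97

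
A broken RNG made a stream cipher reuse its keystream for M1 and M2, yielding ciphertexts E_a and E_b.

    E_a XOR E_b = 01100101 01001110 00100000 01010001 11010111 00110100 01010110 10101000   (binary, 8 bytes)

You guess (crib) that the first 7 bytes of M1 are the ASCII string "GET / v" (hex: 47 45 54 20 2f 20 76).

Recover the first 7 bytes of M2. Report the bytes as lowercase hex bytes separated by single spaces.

Since E_a ⊕ E_b = M1 ⊕ M2, XORing with the guessed M1 bytes yields the corresponding M2 bytes: M2 = (E_a ⊕ E_b) ⊕ M1.
byte 0: 65 ^ 47 = 22
byte 1: 4e ^ 45 = 0b
byte 2: 20 ^ 54 = 74
byte 3: 51 ^ 20 = 71
byte 4: d7 ^ 2f = f8
byte 5: 34 ^ 20 = 14
byte 6: 56 ^ 76 = 20

22 0b 74 71 f8 14 20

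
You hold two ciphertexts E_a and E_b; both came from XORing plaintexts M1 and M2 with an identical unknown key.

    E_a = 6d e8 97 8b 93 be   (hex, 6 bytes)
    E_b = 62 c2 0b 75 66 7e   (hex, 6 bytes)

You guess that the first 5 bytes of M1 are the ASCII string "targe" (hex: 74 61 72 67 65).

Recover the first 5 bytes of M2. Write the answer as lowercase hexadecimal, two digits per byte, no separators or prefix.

First, E_a ⊕ E_b = (M1 ⊕ K) ⊕ (M2 ⊕ K) = M1 ⊕ M2, so the key drops out. Then M2 = (M1 ⊕ M2) ⊕ M1 over the first 5 bytes.
byte 0: (6d ^ 62) ^ 74 = 0f ^ 74 = 7b
byte 1: (e8 ^ c2) ^ 61 = 2a ^ 61 = 4b
byte 2: (97 ^ 0b) ^ 72 = 9c ^ 72 = ee
byte 3: (8b ^ 75) ^ 67 = fe ^ 67 = 99
byte 4: (93 ^ 66) ^ 65 = f5 ^ 65 = 90

7b4bee9990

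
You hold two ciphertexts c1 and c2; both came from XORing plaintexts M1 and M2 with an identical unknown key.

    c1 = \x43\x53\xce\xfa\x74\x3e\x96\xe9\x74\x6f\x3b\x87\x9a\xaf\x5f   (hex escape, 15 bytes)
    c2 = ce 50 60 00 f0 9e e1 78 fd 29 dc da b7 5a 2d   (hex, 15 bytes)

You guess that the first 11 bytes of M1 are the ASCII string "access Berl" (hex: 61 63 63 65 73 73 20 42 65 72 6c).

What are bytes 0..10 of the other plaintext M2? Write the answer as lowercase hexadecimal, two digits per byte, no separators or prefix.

ec60cd9ff7d357d3ec348b

First, c1 ⊕ c2 = (M1 ⊕ K) ⊕ (M2 ⊕ K) = M1 ⊕ M2, so the key drops out. Then M2 = (M1 ⊕ M2) ⊕ M1 over the first 11 bytes.
byte 0: (43 XOR ce) XOR 61 = 8d XOR 61 = ec
byte 1: (53 XOR 50) XOR 63 = 03 XOR 63 = 60
byte 2: (ce XOR 60) XOR 63 = ae XOR 63 = cd
byte 3: (fa XOR 00) XOR 65 = fa XOR 65 = 9f
byte 4: (74 XOR f0) XOR 73 = 84 XOR 73 = f7
byte 5: (3e XOR 9e) XOR 73 = a0 XOR 73 = d3
byte 6: (96 XOR e1) XOR 20 = 77 XOR 20 = 57
byte 7: (e9 XOR 78) XOR 42 = 91 XOR 42 = d3
byte 8: (74 XOR fd) XOR 65 = 89 XOR 65 = ec
byte 9: (6f XOR 29) XOR 72 = 46 XOR 72 = 34
byte 10: (3b XOR dc) XOR 6c = e7 XOR 6c = 8b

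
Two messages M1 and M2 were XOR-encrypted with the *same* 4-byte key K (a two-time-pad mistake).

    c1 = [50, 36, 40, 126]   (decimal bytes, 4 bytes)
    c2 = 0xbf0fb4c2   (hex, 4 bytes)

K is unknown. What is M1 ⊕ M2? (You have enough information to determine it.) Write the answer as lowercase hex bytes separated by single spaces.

8d 2b 9c bc

c1 ⊕ c2 = (M1 ⊕ K) ⊕ (M2 ⊕ K) = M1 ⊕ M2 — the shared key cancels under XOR.
00110010 xor 10111111 = 10001101
00100100 xor 00001111 = 00101011
00101000 xor 10110100 = 10011100
01111110 xor 11000010 = 10111100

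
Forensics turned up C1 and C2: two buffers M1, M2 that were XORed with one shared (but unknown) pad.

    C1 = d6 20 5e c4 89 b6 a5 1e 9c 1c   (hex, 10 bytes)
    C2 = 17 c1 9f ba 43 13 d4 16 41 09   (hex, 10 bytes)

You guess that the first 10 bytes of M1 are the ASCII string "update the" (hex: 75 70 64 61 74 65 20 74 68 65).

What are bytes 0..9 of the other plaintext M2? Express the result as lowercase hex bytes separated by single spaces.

b4 91 a5 1f be c0 51 7c b5 70

First, C1 ⊕ C2 = (M1 ⊕ K) ⊕ (M2 ⊕ K) = M1 ⊕ M2, so the key drops out. Then M2 = (M1 ⊕ M2) ⊕ M1 over the first 10 bytes.
byte 0: (d6 XOR 17) XOR 75 = c1 XOR 75 = b4
byte 1: (20 XOR c1) XOR 70 = e1 XOR 70 = 91
byte 2: (5e XOR 9f) XOR 64 = c1 XOR 64 = a5
byte 3: (c4 XOR ba) XOR 61 = 7e XOR 61 = 1f
byte 4: (89 XOR 43) XOR 74 = ca XOR 74 = be
byte 5: (b6 XOR 13) XOR 65 = a5 XOR 65 = c0
byte 6: (a5 XOR d4) XOR 20 = 71 XOR 20 = 51
byte 7: (1e XOR 16) XOR 74 = 08 XOR 74 = 7c
byte 8: (9c XOR 41) XOR 68 = dd XOR 68 = b5
byte 9: (1c XOR 09) XOR 65 = 15 XOR 65 = 70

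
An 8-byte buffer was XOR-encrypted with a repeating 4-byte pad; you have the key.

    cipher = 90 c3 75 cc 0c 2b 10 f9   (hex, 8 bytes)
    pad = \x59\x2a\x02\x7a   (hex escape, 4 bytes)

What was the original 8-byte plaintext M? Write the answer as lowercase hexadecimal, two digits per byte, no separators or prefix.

The 4-byte key repeats, so the effective keystream is 59 2a 02 7a 59 2a 02 7a.
byte 0: 90 ^ 59 = c9
byte 1: c3 ^ 2a = e9
byte 2: 75 ^ 02 = 77
byte 3: cc ^ 7a = b6
byte 4: 0c ^ 59 = 55
byte 5: 2b ^ 2a = 01
byte 6: 10 ^ 02 = 12
byte 7: f9 ^ 7a = 83

c9e977b655011283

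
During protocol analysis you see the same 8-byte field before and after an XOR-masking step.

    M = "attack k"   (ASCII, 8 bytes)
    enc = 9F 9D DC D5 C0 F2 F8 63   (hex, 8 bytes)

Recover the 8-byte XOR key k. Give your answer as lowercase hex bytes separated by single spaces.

Since enc = M ⊕ k, XORing both sides with M gives k = M ⊕ enc.
01100001 xor 10011111 = 11111110
01110100 xor 10011101 = 11101001
01110100 xor 11011100 = 10101000
01100001 xor 11010101 = 10110100
01100011 xor 11000000 = 10100011
01101011 xor 11110010 = 10011001
00100000 xor 11111000 = 11011000
01101011 xor 01100011 = 00001000

fe e9 a8 b4 a3 99 d8 08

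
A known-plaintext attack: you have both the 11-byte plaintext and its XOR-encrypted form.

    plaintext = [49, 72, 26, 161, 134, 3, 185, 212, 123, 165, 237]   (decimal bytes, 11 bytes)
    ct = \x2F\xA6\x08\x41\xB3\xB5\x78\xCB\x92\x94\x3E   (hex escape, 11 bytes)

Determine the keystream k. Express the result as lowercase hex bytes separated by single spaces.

Since ct = plaintext ⊕ k, XORing both sides with plaintext gives k = plaintext ⊕ ct.
byte 0: 00110001 xor 00101111 = 00011110
byte 1: 01001000 xor 10100110 = 11101110
byte 2: 00011010 xor 00001000 = 00010010
byte 3: 10100001 xor 01000001 = 11100000
byte 4: 10000110 xor 10110011 = 00110101
byte 5: 00000011 xor 10110101 = 10110110
byte 6: 10111001 xor 01111000 = 11000001
byte 7: 11010100 xor 11001011 = 00011111
byte 8: 01111011 xor 10010010 = 11101001
byte 9: 10100101 xor 10010100 = 00110001
byte 10: 11101101 xor 00111110 = 11010011

1e ee 12 e0 35 b6 c1 1f e9 31 d3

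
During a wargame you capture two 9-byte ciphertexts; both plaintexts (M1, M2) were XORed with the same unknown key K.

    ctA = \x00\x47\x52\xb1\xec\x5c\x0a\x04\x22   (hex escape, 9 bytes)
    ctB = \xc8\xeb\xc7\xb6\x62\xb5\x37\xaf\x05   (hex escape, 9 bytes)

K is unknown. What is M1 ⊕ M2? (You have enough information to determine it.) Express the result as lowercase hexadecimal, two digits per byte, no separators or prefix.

ctA ⊕ ctB = (M1 ⊕ K) ⊕ (M2 ⊕ K) = M1 ⊕ M2 — the shared key cancels under XOR.
00 XOR c8 = c8
47 XOR eb = ac
52 XOR c7 = 95
b1 XOR b6 = 07
ec XOR 62 = 8e
5c XOR b5 = e9
0a XOR 37 = 3d
04 XOR af = ab
22 XOR 05 = 27

c8ac95078ee93dab27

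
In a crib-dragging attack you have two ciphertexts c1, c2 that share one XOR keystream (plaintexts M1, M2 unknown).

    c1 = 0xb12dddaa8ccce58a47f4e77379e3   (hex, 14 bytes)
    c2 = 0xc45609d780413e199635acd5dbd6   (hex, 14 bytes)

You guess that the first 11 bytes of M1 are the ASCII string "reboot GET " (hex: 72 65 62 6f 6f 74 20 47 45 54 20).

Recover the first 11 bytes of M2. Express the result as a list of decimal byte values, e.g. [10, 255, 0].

First, c1 ⊕ c2 = (M1 ⊕ K) ⊕ (M2 ⊕ K) = M1 ⊕ M2, so the key drops out. Then M2 = (M1 ⊕ M2) ⊕ M1 over the first 11 bytes.
byte 0: (b1 xor c4) xor 72 = 75 xor 72 = 07
byte 1: (2d xor 56) xor 65 = 7b xor 65 = 1e
byte 2: (dd xor 09) xor 62 = d4 xor 62 = b6
byte 3: (aa xor d7) xor 6f = 7d xor 6f = 12
byte 4: (8c xor 80) xor 6f = 0c xor 6f = 63
byte 5: (cc xor 41) xor 74 = 8d xor 74 = f9
byte 6: (e5 xor 3e) xor 20 = db xor 20 = fb
byte 7: (8a xor 19) xor 47 = 93 xor 47 = d4
byte 8: (47 xor 96) xor 45 = d1 xor 45 = 94
byte 9: (f4 xor 35) xor 54 = c1 xor 54 = 95
byte 10: (e7 xor ac) xor 20 = 4b xor 20 = 6b

[7, 30, 182, 18, 99, 249, 251, 212, 148, 149, 107]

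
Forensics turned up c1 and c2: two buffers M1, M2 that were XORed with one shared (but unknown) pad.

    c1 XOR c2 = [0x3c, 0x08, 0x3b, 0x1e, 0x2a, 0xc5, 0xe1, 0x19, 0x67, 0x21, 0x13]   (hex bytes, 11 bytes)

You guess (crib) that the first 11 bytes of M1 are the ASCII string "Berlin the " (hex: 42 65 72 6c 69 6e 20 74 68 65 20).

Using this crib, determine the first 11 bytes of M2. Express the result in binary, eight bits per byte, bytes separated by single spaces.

01111110 01101101 01001001 01110010 01000011 10101011 11000001 01101101 00001111 01000100 00110011

Since c1 ⊕ c2 = M1 ⊕ M2, XORing with the guessed M1 bytes yields the corresponding M2 bytes: M2 = (c1 ⊕ c2) ⊕ M1.
byte 0: 00111100 ^ 01000010 = 01111110
byte 1: 00001000 ^ 01100101 = 01101101
byte 2: 00111011 ^ 01110010 = 01001001
byte 3: 00011110 ^ 01101100 = 01110010
byte 4: 00101010 ^ 01101001 = 01000011
byte 5: 11000101 ^ 01101110 = 10101011
byte 6: 11100001 ^ 00100000 = 11000001
byte 7: 00011001 ^ 01110100 = 01101101
byte 8: 01100111 ^ 01101000 = 00001111
byte 9: 00100001 ^ 01100101 = 01000100
byte 10: 00010011 ^ 00100000 = 00110011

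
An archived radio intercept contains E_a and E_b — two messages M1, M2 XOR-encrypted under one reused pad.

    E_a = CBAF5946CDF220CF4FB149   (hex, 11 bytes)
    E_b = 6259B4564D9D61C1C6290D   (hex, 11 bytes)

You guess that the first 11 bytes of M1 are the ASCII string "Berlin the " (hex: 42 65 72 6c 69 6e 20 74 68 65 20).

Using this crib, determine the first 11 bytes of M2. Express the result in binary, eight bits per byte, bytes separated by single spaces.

First, E_a ⊕ E_b = (M1 ⊕ K) ⊕ (M2 ⊕ K) = M1 ⊕ M2, so the key drops out. Then M2 = (M1 ⊕ M2) ⊕ M1 over the first 11 bytes.
byte 0: (cb ^ 62) ^ 42 = a9 ^ 42 = eb
byte 1: (af ^ 59) ^ 65 = f6 ^ 65 = 93
byte 2: (59 ^ b4) ^ 72 = ed ^ 72 = 9f
byte 3: (46 ^ 56) ^ 6c = 10 ^ 6c = 7c
byte 4: (cd ^ 4d) ^ 69 = 80 ^ 69 = e9
byte 5: (f2 ^ 9d) ^ 6e = 6f ^ 6e = 01
byte 6: (20 ^ 61) ^ 20 = 41 ^ 20 = 61
byte 7: (cf ^ c1) ^ 74 = 0e ^ 74 = 7a
byte 8: (4f ^ c6) ^ 68 = 89 ^ 68 = e1
byte 9: (b1 ^ 29) ^ 65 = 98 ^ 65 = fd
byte 10: (49 ^ 0d) ^ 20 = 44 ^ 20 = 64

11101011 10010011 10011111 01111100 11101001 00000001 01100001 01111010 11100001 11111101 01100100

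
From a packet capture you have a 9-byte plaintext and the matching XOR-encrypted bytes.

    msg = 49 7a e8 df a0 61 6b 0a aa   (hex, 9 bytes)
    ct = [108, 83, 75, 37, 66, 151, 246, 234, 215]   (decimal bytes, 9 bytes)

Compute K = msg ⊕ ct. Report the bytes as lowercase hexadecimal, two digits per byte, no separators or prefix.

2529a3fae2f69de07d

Since ct = msg ⊕ K, XORing both sides with msg gives K = msg ⊕ ct.
01001001 ^ 01101100 = 00100101
01111010 ^ 01010011 = 00101001
11101000 ^ 01001011 = 10100011
11011111 ^ 00100101 = 11111010
10100000 ^ 01000010 = 11100010
01100001 ^ 10010111 = 11110110
01101011 ^ 11110110 = 10011101
00001010 ^ 11101010 = 11100000
10101010 ^ 11010111 = 01111101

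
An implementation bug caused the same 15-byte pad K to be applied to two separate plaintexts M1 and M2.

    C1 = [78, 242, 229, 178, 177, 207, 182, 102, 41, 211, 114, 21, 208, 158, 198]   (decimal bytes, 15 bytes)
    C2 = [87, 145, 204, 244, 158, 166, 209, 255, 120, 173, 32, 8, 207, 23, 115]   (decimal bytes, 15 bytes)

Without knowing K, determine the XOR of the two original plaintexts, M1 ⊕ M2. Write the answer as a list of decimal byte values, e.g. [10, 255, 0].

C1 ⊕ C2 = (M1 ⊕ K) ⊕ (M2 ⊕ K) = M1 ⊕ M2 — the shared key cancels under XOR.
4e xor 57 = 19
f2 xor 91 = 63
e5 xor cc = 29
b2 xor f4 = 46
b1 xor 9e = 2f
cf xor a6 = 69
b6 xor d1 = 67
66 xor ff = 99
29 xor 78 = 51
d3 xor ad = 7e
72 xor 20 = 52
15 xor 08 = 1d
d0 xor cf = 1f
9e xor 17 = 89
c6 xor 73 = b5

[25, 99, 41, 70, 47, 105, 103, 153, 81, 126, 82, 29, 31, 137, 181]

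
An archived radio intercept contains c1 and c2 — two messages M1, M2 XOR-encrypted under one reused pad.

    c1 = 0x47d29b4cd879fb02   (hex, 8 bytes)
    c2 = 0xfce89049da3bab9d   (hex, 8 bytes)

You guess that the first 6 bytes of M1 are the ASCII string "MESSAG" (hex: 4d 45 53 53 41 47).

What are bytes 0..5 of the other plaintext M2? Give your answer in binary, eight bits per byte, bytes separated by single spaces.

First, c1 ⊕ c2 = (M1 ⊕ K) ⊕ (M2 ⊕ K) = M1 ⊕ M2, so the key drops out. Then M2 = (M1 ⊕ M2) ⊕ M1 over the first 6 bytes.
byte 0: (47 ⊕ fc) ⊕ 4d = bb ⊕ 4d = f6
byte 1: (d2 ⊕ e8) ⊕ 45 = 3a ⊕ 45 = 7f
byte 2: (9b ⊕ 90) ⊕ 53 = 0b ⊕ 53 = 58
byte 3: (4c ⊕ 49) ⊕ 53 = 05 ⊕ 53 = 56
byte 4: (d8 ⊕ da) ⊕ 41 = 02 ⊕ 41 = 43
byte 5: (79 ⊕ 3b) ⊕ 47 = 42 ⊕ 47 = 05

11110110 01111111 01011000 01010110 01000011 00000101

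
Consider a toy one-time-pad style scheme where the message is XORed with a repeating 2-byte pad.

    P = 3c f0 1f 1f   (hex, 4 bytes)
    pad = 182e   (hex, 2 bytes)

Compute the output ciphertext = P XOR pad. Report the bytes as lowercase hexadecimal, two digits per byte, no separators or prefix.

24de0731

The 2-byte key repeats, so the effective keystream is 18 2e 18 2e.
byte 0: 00111100 xor 00011000 = 00100100
byte 1: 11110000 xor 00101110 = 11011110
byte 2: 00011111 xor 00011000 = 00000111
byte 3: 00011111 xor 00101110 = 00110001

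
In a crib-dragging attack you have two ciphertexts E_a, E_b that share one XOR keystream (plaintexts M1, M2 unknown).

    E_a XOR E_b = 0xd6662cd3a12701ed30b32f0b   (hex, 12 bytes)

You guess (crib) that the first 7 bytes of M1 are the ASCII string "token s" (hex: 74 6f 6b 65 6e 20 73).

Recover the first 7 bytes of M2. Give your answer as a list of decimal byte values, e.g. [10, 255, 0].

Since E_a ⊕ E_b = M1 ⊕ M2, XORing with the guessed M1 bytes yields the corresponding M2 bytes: M2 = (E_a ⊕ E_b) ⊕ M1.
d6 ^ 74 = a2
66 ^ 6f = 09
2c ^ 6b = 47
d3 ^ 65 = b6
a1 ^ 6e = cf
27 ^ 20 = 07
01 ^ 73 = 72

[162, 9, 71, 182, 207, 7, 114]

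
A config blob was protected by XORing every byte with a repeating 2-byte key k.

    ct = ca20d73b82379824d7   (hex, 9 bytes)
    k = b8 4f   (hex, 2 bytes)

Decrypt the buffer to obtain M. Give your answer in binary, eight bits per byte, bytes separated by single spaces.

01110010 01101111 01101111 01110100 00111010 01111000 00100000 01101011 01101111

The 2-byte key repeats, so the effective keystream is b8 4f b8 4f b8 4f b8 4f b8.
byte 0: 202 xor 184 = 114
byte 1:  32 xor  79 = 111
byte 2: 215 xor 184 = 111
byte 3:  59 xor  79 = 116
byte 4: 130 xor 184 =  58
byte 5:  55 xor  79 = 120
byte 6: 152 xor 184 =  32
byte 7:  36 xor  79 = 107
byte 8: 215 xor 184 = 111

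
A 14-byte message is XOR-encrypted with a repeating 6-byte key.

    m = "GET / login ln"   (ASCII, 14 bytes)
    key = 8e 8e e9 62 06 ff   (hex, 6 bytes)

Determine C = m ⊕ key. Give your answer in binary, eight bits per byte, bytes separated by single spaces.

11001001 11001011 10111101 01000010 00101001 11011111 11100010 11100001 10001110 00001011 01101000 11011111 11100010 11100000

The 6-byte key repeats, so the effective keystream is 8e 8e e9 62 06 ff 8e 8e e9 62 06 ff 8e 8e.
byte 0: 01000111 xor 10001110 = 11001001
byte 1: 01000101 xor 10001110 = 11001011
byte 2: 01010100 xor 11101001 = 10111101
byte 3: 00100000 xor 01100010 = 01000010
byte 4: 00101111 xor 00000110 = 00101001
byte 5: 00100000 xor 11111111 = 11011111
byte 6: 01101100 xor 10001110 = 11100010
byte 7: 01101111 xor 10001110 = 11100001
byte 8: 01100111 xor 11101001 = 10001110
byte 9: 01101001 xor 01100010 = 00001011
byte 10: 01101110 xor 00000110 = 01101000
byte 11: 00100000 xor 11111111 = 11011111
byte 12: 01101100 xor 10001110 = 11100010
byte 13: 01101110 xor 10001110 = 11100000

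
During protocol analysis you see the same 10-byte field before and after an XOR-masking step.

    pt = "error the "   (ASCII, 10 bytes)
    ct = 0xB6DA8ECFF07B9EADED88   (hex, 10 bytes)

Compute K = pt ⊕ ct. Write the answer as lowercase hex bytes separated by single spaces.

d3 a8 fc a0 82 5b ea c5 88 a8

Since ct = pt ⊕ K, XORing both sides with pt gives K = pt ⊕ ct.
65 ^ b6 = d3
72 ^ da = a8
72 ^ 8e = fc
6f ^ cf = a0
72 ^ f0 = 82
20 ^ 7b = 5b
74 ^ 9e = ea
68 ^ ad = c5
65 ^ ed = 88
20 ^ 88 = a8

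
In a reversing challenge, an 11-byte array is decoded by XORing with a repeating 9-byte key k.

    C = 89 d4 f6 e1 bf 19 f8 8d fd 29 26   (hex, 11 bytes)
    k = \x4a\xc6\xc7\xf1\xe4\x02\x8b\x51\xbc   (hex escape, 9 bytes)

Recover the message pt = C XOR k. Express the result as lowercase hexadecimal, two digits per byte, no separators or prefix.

c31231105b1b73dc4163e0

The 9-byte key repeats, so the effective keystream is 4a c6 c7 f1 e4 02 8b 51 bc 4a c6.
byte 0: 89 ^ 4a = c3
byte 1: d4 ^ c6 = 12
byte 2: f6 ^ c7 = 31
byte 3: e1 ^ f1 = 10
byte 4: bf ^ e4 = 5b
byte 5: 19 ^ 02 = 1b
byte 6: f8 ^ 8b = 73
byte 7: 8d ^ 51 = dc
byte 8: fd ^ bc = 41
byte 9: 29 ^ 4a = 63
byte 10: 26 ^ c6 = e0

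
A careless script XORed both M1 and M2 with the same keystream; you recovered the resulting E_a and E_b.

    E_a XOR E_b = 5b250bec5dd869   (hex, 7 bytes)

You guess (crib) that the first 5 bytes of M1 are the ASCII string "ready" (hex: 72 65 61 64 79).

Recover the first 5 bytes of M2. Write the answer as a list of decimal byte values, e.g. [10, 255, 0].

Since E_a ⊕ E_b = M1 ⊕ M2, XORing with the guessed M1 bytes yields the corresponding M2 bytes: M2 = (E_a ⊕ E_b) ⊕ M1.
 91 ^ 114 =  41
 37 ^ 101 =  64
 11 ^  97 = 106
236 ^ 100 = 136
 93 ^ 121 =  36

[41, 64, 106, 136, 36]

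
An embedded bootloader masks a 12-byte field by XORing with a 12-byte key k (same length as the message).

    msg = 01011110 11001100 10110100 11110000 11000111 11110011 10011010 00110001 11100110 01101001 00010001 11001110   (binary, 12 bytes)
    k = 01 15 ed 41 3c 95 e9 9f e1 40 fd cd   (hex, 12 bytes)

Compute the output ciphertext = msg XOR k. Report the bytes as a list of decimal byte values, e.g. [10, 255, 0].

5e xor 01 = 5f
cc xor 15 = d9
b4 xor ed = 59
f0 xor 41 = b1
c7 xor 3c = fb
f3 xor 95 = 66
9a xor e9 = 73
31 xor 9f = ae
e6 xor e1 = 07
69 xor 40 = 29
11 xor fd = ec
ce xor cd = 03

[95, 217, 89, 177, 251, 102, 115, 174, 7, 41, 236, 3]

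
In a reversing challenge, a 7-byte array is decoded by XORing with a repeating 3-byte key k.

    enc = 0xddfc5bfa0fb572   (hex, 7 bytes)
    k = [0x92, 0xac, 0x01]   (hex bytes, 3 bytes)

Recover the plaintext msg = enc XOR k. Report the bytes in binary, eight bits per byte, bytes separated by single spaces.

The 3-byte key repeats, so the effective keystream is 92 ac 01 92 ac 01 92.
byte 0: dd ⊕ 92 = 4f
byte 1: fc ⊕ ac = 50
byte 2: 5b ⊕ 01 = 5a
byte 3: fa ⊕ 92 = 68
byte 4: 0f ⊕ ac = a3
byte 5: b5 ⊕ 01 = b4
byte 6: 72 ⊕ 92 = e0

01001111 01010000 01011010 01101000 10100011 10110100 11100000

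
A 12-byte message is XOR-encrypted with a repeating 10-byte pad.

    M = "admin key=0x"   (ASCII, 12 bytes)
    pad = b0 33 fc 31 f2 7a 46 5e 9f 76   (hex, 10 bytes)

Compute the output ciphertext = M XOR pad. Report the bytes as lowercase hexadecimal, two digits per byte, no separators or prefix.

d15791589c5a2d3be64b804b

The 10-byte key repeats, so the effective keystream is b0 33 fc 31 f2 7a 46 5e 9f 76 b0 33.
byte 0: 01100001 xor 10110000 = 11010001
byte 1: 01100100 xor 00110011 = 01010111
byte 2: 01101101 xor 11111100 = 10010001
byte 3: 01101001 xor 00110001 = 01011000
byte 4: 01101110 xor 11110010 = 10011100
byte 5: 00100000 xor 01111010 = 01011010
byte 6: 01101011 xor 01000110 = 00101101
byte 7: 01100101 xor 01011110 = 00111011
byte 8: 01111001 xor 10011111 = 11100110
byte 9: 00111101 xor 01110110 = 01001011
byte 10: 00110000 xor 10110000 = 10000000
byte 11: 01111000 xor 00110011 = 01001011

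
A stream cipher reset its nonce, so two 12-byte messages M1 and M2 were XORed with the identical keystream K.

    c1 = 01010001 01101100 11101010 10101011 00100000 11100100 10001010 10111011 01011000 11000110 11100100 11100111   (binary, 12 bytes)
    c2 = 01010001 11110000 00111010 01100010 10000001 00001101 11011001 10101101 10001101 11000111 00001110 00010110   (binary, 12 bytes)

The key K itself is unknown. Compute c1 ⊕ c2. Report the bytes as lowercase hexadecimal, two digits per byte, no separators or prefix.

c1 ⊕ c2 = (M1 ⊕ K) ⊕ (M2 ⊕ K) = M1 ⊕ M2 — the shared key cancels under XOR.
01010001 xor 01010001 = 00000000
01101100 xor 11110000 = 10011100
11101010 xor 00111010 = 11010000
10101011 xor 01100010 = 11001001
00100000 xor 10000001 = 10100001
11100100 xor 00001101 = 11101001
10001010 xor 11011001 = 01010011
10111011 xor 10101101 = 00010110
01011000 xor 10001101 = 11010101
11000110 xor 11000111 = 00000001
11100100 xor 00001110 = 11101010
11100111 xor 00010110 = 11110001

009cd0c9a1e95316d501eaf1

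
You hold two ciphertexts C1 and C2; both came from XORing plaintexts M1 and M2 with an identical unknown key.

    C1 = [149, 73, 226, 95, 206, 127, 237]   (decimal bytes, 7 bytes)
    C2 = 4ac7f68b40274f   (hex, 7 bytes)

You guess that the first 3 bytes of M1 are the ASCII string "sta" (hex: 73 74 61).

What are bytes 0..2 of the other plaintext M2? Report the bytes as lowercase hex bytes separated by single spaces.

First, C1 ⊕ C2 = (M1 ⊕ K) ⊕ (M2 ⊕ K) = M1 ⊕ M2, so the key drops out. Then M2 = (M1 ⊕ M2) ⊕ M1 over the first 3 bytes.
byte 0: (95 ⊕ 4a) ⊕ 73 = df ⊕ 73 = ac
byte 1: (49 ⊕ c7) ⊕ 74 = 8e ⊕ 74 = fa
byte 2: (e2 ⊕ f6) ⊕ 61 = 14 ⊕ 61 = 75

ac fa 75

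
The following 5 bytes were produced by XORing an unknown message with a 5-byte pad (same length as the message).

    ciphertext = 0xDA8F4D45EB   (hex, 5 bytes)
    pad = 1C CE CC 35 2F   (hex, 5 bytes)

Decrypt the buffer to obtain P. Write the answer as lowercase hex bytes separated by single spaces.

da xor 1c = c6
8f xor ce = 41
4d xor cc = 81
45 xor 35 = 70
eb xor 2f = c4

c6 41 81 70 c4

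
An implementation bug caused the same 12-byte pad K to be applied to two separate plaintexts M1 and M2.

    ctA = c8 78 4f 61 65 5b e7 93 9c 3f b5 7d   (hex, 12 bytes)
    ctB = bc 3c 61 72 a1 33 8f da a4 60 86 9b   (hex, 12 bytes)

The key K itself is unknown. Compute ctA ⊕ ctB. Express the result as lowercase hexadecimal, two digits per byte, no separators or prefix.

ctA ⊕ ctB = (M1 ⊕ K) ⊕ (M2 ⊕ K) = M1 ⊕ M2 — the shared key cancels under XOR.
200 ^ 188 = 116
120 ^  60 =  68
 79 ^  97 =  46
 97 ^ 114 =  19
101 ^ 161 = 196
 91 ^  51 = 104
231 ^ 143 = 104
147 ^ 218 =  73
156 ^ 164 =  56
 63 ^  96 =  95
181 ^ 134 =  51
125 ^ 155 = 230

74442e13c4686849385f33e6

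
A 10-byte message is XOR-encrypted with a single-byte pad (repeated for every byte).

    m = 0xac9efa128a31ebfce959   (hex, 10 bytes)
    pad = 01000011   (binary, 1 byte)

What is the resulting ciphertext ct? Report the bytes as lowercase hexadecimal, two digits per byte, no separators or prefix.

The 1-byte key repeats, so the effective keystream is 43 43 43 43 43 43 43 43 43 43.
byte 0: 10101100 xor 01000011 = 11101111
byte 1: 10011110 xor 01000011 = 11011101
byte 2: 11111010 xor 01000011 = 10111001
byte 3: 00010010 xor 01000011 = 01010001
byte 4: 10001010 xor 01000011 = 11001001
byte 5: 00110001 xor 01000011 = 01110010
byte 6: 11101011 xor 01000011 = 10101000
byte 7: 11111100 xor 01000011 = 10111111
byte 8: 11101001 xor 01000011 = 10101010
byte 9: 01011001 xor 01000011 = 00011010

efddb951c972a8bfaa1a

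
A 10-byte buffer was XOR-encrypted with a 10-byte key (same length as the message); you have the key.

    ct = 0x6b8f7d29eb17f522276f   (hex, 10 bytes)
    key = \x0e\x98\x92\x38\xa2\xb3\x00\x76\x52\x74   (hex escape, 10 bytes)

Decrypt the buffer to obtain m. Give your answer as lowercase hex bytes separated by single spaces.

XOR is its own inverse, so applying the key byte-wise gives the result directly.
6b ⊕ 0e = 65
8f ⊕ 98 = 17
7d ⊕ 92 = ef
29 ⊕ 38 = 11
eb ⊕ a2 = 49
17 ⊕ b3 = a4
f5 ⊕ 00 = f5
22 ⊕ 76 = 54
27 ⊕ 52 = 75
6f ⊕ 74 = 1b

65 17 ef 11 49 a4 f5 54 75 1b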